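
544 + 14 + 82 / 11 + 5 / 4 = 24935 / 44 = 566.70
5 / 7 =0.71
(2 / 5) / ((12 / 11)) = 11 / 30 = 0.37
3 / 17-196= -3329 / 17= -195.82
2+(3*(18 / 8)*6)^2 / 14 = 6673 / 56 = 119.16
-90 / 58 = -45 / 29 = -1.55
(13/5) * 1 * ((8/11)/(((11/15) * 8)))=39/121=0.32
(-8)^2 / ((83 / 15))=960 / 83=11.57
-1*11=-11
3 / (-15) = -1 / 5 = -0.20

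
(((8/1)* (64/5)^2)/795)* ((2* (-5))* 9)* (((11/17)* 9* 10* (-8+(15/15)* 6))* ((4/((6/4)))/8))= 25952256/4505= 5760.77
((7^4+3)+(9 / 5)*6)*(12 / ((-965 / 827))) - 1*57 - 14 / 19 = -2281918169 / 91675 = -24891.39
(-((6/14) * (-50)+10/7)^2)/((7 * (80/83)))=-59.29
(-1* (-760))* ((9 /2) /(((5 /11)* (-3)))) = -2508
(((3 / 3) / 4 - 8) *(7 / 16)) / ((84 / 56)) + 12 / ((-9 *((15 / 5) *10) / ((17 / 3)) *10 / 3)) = -16819 / 7200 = -2.34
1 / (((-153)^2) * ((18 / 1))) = 1 / 421362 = 0.00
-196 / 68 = -49 / 17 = -2.88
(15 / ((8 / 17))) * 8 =255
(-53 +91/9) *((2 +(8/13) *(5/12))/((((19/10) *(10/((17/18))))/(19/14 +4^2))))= -144364/1729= -83.50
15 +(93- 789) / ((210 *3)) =1459 / 105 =13.90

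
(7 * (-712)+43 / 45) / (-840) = 224237 / 37800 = 5.93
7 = 7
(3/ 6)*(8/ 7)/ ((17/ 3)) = 12/ 119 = 0.10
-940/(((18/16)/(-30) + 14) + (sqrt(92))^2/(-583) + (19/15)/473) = -514142400/7552081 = -68.08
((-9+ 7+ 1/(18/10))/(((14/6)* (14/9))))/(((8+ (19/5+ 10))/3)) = -585/10682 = -0.05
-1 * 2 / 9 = -2 / 9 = -0.22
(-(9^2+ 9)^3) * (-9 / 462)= 1093500 / 77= 14201.30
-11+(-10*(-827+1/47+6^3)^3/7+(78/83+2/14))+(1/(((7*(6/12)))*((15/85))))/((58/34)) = 1709893915919865800/5247941181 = 325821852.22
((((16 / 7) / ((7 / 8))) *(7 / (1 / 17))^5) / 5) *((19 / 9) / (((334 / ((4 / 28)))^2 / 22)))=105931.09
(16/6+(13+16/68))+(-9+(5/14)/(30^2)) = 295697/42840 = 6.90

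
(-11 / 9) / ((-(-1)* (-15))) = 11 / 135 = 0.08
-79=-79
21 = 21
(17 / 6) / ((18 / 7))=119 / 108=1.10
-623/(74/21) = -13083/74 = -176.80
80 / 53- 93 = -4849 / 53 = -91.49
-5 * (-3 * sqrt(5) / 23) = 15 * sqrt(5) / 23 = 1.46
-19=-19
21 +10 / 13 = 21.77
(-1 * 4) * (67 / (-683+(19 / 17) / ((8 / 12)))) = 9112 / 23165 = 0.39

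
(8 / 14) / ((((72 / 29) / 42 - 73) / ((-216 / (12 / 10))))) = 20880 / 14807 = 1.41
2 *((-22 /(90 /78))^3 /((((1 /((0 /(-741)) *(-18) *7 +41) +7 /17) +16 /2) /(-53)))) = 216046261574 /2480625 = 87093.48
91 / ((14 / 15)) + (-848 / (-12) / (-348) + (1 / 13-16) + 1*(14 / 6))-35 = 330527 / 6786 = 48.71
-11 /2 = -5.50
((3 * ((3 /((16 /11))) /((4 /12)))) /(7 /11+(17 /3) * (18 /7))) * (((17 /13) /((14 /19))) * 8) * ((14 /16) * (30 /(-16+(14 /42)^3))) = -2991608235 /104977808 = -28.50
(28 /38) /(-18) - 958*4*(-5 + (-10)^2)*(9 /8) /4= -70032223 /684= -102386.29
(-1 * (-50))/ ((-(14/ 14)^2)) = -50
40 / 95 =8 / 19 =0.42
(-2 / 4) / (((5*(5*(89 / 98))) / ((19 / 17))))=-931 / 37825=-0.02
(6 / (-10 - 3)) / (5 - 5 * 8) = 6 / 455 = 0.01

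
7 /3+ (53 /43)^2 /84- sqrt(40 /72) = 365213 /155316- sqrt(5) /3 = 1.61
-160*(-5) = 800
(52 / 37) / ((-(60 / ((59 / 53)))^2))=-45253 / 93539700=-0.00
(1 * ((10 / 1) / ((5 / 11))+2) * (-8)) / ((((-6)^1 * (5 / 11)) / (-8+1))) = -2464 / 5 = -492.80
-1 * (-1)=1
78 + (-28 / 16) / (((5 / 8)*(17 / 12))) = 6462 / 85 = 76.02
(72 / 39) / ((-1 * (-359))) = 24 / 4667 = 0.01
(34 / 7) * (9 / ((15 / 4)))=408 / 35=11.66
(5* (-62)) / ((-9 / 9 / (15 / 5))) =930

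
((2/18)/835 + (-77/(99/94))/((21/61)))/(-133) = 4787887/2998485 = 1.60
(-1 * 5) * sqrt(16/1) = -20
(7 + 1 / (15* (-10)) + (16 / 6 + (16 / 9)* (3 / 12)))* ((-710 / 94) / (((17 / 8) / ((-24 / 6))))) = 5165392 / 35955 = 143.66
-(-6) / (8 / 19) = 57 / 4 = 14.25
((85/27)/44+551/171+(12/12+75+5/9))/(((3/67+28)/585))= 1665.62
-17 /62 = -0.27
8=8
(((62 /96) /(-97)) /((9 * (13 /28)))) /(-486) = 217 /66187368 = 0.00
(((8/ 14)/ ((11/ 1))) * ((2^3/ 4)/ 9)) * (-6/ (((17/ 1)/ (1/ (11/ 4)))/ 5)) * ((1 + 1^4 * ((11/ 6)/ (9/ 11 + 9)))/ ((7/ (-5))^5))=96125000/ 58806970299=0.00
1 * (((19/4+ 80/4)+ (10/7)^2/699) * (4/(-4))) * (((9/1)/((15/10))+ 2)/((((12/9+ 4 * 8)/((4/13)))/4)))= -27129992/3710525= -7.31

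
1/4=0.25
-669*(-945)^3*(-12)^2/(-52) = -20324695324500/13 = -1563438101884.62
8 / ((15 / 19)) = 152 / 15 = 10.13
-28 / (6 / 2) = -28 / 3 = -9.33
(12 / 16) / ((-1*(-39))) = 1 / 52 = 0.02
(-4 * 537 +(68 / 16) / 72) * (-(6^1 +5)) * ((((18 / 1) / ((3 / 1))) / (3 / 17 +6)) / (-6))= -115679509 / 30240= -3825.38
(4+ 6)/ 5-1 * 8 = -6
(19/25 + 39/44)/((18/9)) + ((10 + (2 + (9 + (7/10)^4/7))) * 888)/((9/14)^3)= 939661982401/13365000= 70307.67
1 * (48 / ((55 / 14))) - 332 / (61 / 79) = -417.75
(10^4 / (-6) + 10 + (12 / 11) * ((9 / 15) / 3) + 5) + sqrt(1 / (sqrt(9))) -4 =-273149 / 165 + sqrt(3) / 3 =-1654.87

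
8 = 8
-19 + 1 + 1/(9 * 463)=-75005/4167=-18.00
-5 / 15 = -1 / 3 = -0.33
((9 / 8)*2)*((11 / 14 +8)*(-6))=-118.61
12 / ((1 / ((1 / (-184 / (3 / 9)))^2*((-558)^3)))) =-7239213 / 1058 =-6842.36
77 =77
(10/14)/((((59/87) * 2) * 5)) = 87/826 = 0.11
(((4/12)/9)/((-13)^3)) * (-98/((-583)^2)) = 98/20161875591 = 0.00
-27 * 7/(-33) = 63/11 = 5.73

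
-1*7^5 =-16807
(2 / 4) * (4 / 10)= 1 / 5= 0.20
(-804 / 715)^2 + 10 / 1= 5758666 / 511225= 11.26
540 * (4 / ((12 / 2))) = 360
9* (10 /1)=90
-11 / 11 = -1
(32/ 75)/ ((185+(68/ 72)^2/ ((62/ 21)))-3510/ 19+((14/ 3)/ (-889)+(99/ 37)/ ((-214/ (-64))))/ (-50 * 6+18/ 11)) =373228086802176/ 492148633942175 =0.76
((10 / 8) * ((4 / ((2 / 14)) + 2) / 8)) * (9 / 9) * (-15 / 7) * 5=-5625 / 112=-50.22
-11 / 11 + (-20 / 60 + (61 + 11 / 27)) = 1622 / 27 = 60.07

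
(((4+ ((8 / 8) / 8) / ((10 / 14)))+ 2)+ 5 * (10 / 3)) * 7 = 19187 / 120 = 159.89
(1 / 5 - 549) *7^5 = -46118408 / 5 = -9223681.60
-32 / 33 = -0.97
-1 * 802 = -802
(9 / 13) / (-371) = -9 / 4823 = -0.00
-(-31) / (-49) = -0.63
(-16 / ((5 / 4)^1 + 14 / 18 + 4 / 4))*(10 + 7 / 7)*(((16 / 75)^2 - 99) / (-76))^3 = -1896997529918971249 / 14784695068359375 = -128.31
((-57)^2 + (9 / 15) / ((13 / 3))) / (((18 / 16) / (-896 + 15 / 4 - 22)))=-171630324 / 65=-2640466.52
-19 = -19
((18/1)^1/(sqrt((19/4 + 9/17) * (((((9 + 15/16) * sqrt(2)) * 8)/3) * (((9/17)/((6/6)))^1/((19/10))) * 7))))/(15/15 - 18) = -6 * sqrt(12652955) * 2^(3/4)/665945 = -0.05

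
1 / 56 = 0.02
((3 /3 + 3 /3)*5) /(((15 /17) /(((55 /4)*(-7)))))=-6545 /6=-1090.83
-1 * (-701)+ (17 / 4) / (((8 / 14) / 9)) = 12287 / 16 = 767.94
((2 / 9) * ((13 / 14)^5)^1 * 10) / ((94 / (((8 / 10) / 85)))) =371293 / 2417182740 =0.00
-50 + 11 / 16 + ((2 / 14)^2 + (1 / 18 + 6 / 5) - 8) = -1976969 / 35280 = -56.04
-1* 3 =-3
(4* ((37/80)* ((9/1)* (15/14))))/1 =999/56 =17.84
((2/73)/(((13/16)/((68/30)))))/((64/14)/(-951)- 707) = -2414272/22332489595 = -0.00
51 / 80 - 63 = -4989 / 80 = -62.36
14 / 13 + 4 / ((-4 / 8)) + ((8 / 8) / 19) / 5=-8537 / 1235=-6.91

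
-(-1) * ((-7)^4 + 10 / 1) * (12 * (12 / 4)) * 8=694368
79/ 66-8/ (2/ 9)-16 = -3353/ 66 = -50.80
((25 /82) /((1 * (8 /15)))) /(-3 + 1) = -375 /1312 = -0.29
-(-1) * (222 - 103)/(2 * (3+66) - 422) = -119/284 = -0.42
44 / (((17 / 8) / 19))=6688 / 17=393.41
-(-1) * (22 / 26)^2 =121 / 169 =0.72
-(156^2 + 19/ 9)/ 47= -219043/ 423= -517.83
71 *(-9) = -639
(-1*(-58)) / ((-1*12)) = -29 / 6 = -4.83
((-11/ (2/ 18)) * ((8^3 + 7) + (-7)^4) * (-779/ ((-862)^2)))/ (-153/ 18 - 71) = -3.81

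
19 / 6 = 3.17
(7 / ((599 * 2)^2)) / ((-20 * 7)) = -1 / 28704080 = -0.00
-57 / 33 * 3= -57 / 11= -5.18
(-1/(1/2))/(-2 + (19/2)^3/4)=-0.01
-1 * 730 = -730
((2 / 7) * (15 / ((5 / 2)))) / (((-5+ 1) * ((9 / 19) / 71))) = -64.24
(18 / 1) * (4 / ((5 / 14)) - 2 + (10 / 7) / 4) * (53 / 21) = 106371 / 245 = 434.17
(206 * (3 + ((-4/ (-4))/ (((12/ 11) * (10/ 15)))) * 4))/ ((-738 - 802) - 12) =-1751/ 1552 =-1.13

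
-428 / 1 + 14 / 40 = -8553 / 20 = -427.65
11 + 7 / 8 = 95 / 8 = 11.88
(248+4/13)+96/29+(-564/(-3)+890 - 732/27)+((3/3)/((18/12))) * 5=4430716/3393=1305.84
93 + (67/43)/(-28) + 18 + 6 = 140801/1204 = 116.94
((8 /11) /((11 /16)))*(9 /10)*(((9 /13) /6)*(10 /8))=216 /1573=0.14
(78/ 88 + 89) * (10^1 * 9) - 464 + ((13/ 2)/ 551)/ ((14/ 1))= 1294154781/ 169708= 7625.77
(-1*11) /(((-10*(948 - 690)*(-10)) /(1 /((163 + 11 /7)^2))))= -539 /34239283200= -0.00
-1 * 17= -17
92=92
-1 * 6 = -6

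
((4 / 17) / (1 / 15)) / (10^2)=3 / 85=0.04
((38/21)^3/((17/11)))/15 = 603592/2361555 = 0.26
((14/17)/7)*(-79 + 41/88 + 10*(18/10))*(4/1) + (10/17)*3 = -4997/187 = -26.72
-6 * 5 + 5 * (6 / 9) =-80 / 3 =-26.67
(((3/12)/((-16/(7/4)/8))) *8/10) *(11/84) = -11/480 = -0.02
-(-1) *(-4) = -4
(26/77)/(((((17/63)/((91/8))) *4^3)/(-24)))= -31941/5984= -5.34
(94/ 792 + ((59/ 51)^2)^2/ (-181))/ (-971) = -5861454439/ 52315597001844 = -0.00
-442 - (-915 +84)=389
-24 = -24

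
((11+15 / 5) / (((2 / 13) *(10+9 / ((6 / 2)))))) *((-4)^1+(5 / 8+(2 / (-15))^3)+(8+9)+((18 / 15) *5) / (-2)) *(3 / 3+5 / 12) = 34130509 / 324000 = 105.34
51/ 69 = 17/ 23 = 0.74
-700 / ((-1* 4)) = 175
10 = 10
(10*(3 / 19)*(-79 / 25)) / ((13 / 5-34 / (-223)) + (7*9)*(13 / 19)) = -17617 / 161916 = -0.11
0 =0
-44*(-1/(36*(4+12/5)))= 55/288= 0.19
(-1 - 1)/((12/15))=-5/2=-2.50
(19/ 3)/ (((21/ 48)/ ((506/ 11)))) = 13984/ 21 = 665.90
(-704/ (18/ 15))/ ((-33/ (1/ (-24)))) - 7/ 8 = -349/ 216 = -1.62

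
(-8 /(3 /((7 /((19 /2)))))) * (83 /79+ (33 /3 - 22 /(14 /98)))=418656 /1501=278.92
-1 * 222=-222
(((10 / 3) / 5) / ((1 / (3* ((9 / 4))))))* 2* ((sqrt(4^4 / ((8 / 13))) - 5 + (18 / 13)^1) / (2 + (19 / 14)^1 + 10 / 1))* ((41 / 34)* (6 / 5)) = -728406 / 206635 + 61992* sqrt(26) / 15895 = 16.36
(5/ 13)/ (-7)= -5/ 91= -0.05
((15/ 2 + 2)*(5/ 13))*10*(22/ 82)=5225/ 533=9.80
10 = 10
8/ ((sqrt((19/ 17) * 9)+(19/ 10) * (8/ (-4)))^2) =57800/ (-323+15 * sqrt(323))^2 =20.26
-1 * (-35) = 35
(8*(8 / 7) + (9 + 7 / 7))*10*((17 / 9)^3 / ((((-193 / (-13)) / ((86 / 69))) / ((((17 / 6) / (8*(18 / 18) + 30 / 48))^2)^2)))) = 157372562635458560 / 124770912108713451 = 1.26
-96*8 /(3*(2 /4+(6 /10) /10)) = -3200 /7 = -457.14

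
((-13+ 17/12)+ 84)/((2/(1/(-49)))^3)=-869/11294304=-0.00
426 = 426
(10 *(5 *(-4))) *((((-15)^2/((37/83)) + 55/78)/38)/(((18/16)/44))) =-25672856000/246753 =-104042.73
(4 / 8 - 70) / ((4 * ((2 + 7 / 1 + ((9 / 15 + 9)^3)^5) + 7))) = -4241943359375 / 132345307583233656824841856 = -0.00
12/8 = 3/2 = 1.50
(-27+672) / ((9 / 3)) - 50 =165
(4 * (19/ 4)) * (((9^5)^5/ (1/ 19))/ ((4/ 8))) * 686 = 355569130119873052397194167708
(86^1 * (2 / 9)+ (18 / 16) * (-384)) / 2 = -1858 / 9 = -206.44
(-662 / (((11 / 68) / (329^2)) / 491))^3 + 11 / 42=-575135083948976110578007781021414603471 / 55902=-10288273835443742810239490000000000.00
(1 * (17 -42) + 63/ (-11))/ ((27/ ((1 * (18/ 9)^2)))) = -1352/ 297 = -4.55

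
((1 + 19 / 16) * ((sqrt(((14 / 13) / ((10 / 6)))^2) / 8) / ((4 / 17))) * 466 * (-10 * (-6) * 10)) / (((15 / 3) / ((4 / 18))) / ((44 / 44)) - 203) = -43670025 / 37544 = -1163.17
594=594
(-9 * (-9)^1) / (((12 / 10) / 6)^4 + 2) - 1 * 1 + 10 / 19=105624 / 2641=39.99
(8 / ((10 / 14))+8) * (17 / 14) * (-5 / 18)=-136 / 21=-6.48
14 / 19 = 0.74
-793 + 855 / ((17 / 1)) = -12626 / 17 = -742.71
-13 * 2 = -26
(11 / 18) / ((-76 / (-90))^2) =2475 / 2888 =0.86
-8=-8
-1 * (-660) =660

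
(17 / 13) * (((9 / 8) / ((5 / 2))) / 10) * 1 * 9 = 1377 / 2600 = 0.53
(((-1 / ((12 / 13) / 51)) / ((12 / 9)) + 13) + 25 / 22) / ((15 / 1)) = -961 / 528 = -1.82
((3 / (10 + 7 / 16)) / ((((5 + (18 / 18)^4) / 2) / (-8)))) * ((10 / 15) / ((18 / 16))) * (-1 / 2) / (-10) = -0.02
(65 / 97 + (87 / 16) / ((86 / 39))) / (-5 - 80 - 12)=-418561 / 12946784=-0.03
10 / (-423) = -10 / 423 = -0.02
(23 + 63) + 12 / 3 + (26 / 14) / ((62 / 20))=19660 / 217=90.60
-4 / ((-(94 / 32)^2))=1024 / 2209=0.46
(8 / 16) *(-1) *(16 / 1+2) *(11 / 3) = -33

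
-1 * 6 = -6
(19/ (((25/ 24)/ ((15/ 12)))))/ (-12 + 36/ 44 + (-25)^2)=627/ 16880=0.04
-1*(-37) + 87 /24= 325 /8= 40.62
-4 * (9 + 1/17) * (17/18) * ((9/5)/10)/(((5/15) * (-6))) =77/25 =3.08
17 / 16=1.06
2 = 2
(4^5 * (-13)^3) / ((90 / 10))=-2249728 / 9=-249969.78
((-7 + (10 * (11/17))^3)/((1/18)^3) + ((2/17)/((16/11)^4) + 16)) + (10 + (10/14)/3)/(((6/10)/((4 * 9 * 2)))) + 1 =1735904564572727/1126924288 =1540391.47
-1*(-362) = 362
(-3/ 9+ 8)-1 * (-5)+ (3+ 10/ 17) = 829/ 51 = 16.25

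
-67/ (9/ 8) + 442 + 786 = 10516/ 9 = 1168.44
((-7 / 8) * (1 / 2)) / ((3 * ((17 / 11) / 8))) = -77 / 102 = -0.75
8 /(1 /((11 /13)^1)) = 88 /13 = 6.77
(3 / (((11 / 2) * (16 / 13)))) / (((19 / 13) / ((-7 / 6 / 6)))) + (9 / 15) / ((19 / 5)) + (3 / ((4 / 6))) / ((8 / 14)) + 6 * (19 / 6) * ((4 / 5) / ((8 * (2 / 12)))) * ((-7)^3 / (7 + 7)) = -271.33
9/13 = 0.69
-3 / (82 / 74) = -111 / 41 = -2.71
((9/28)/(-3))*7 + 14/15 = 11/60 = 0.18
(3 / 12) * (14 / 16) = 7 / 32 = 0.22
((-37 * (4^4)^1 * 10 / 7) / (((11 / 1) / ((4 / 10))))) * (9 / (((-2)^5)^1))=10656 / 77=138.39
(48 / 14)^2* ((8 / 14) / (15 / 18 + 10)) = 13824 / 22295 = 0.62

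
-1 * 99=-99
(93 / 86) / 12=31 / 344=0.09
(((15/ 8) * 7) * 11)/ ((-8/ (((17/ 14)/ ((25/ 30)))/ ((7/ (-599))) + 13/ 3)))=486541/ 224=2172.06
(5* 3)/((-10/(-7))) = 21/2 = 10.50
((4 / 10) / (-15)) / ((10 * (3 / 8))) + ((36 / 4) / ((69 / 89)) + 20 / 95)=5807129 / 491625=11.81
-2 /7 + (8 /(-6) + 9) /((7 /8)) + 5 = 283 /21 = 13.48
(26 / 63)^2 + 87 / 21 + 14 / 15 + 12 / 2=223187 / 19845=11.25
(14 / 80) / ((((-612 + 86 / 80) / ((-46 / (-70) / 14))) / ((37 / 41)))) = -851 / 70134190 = -0.00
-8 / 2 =-4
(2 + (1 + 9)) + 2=14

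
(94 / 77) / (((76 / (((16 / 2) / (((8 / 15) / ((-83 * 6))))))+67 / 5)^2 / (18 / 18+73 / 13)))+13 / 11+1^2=5575176283164 / 2503601221121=2.23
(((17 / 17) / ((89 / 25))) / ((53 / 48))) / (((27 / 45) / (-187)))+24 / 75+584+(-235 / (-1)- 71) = 78895636 / 117925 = 669.03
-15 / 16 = -0.94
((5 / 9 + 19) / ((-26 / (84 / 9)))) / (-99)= 224 / 3159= 0.07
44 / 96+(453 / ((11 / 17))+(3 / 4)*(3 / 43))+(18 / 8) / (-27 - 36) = 55669765 / 79464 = 700.57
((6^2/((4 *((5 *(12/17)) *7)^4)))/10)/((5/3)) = 0.00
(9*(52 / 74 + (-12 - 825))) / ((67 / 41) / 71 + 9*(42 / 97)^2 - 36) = 7627647256713 / 34749664625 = 219.50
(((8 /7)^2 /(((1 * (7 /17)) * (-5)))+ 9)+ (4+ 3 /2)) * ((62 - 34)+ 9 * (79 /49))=99065397 /168070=589.43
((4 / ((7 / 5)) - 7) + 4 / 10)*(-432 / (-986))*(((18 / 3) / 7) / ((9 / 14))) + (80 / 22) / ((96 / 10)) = -2058673 / 1138830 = -1.81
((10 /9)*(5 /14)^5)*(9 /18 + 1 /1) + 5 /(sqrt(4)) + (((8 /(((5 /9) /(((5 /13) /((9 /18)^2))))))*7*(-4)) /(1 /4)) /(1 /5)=-260168123195 /20975136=-12403.64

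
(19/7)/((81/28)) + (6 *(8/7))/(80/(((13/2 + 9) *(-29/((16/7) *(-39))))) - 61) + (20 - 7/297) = 5254506523/253073403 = 20.76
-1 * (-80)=80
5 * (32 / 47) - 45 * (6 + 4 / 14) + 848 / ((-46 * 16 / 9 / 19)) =-7210967 / 15134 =-476.47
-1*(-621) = 621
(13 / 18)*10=65 / 9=7.22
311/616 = 0.50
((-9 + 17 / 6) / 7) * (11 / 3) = -407 / 126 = -3.23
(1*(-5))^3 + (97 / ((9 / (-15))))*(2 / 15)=-1319 / 9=-146.56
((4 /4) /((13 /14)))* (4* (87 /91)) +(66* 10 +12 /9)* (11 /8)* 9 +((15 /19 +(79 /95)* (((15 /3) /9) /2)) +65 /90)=236678794 /28899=8189.86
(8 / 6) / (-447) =-4 / 1341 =-0.00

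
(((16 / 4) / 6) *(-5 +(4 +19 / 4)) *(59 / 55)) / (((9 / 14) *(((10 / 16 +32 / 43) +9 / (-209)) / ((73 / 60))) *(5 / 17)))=837478922 / 64356525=13.01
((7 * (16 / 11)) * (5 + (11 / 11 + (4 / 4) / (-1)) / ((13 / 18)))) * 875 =44545.45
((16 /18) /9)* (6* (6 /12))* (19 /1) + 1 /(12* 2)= 1225 /216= 5.67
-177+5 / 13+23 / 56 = -176.20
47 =47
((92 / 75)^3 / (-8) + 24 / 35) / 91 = 1343648 / 268734375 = 0.00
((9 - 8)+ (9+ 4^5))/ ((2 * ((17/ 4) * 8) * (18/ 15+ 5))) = 2585/ 1054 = 2.45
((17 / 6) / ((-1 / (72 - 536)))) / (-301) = -4.37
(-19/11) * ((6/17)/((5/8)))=-912/935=-0.98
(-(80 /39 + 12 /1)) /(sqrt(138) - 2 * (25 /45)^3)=-48538278 * sqrt(138) /476296327 - 16645500 /476296327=-1.23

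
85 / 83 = 1.02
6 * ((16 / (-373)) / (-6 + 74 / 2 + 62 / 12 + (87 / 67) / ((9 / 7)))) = -38592 / 5574485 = -0.01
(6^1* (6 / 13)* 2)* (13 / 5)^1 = 72 / 5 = 14.40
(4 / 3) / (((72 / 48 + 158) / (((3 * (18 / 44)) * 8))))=288 / 3509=0.08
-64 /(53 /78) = -4992 /53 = -94.19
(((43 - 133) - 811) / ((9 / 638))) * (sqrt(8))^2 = -4598704 / 9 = -510967.11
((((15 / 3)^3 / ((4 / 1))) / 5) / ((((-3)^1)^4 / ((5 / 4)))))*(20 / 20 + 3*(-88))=-32875 / 1296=-25.37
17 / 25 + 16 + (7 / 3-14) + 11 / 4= 2329 / 300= 7.76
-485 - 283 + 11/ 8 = -6133/ 8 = -766.62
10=10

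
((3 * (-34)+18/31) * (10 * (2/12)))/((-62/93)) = 7860/31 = 253.55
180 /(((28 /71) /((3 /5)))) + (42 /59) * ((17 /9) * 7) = 350971 /1239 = 283.27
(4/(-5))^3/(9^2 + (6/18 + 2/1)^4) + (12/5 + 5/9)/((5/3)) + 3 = 8013214/1680375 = 4.77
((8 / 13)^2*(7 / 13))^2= 200704 / 4826809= 0.04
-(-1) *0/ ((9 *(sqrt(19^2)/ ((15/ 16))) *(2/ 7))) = 0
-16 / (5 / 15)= -48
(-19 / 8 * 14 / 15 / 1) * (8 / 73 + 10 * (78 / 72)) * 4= -97.03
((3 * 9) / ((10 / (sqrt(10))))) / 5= 27 * sqrt(10) / 50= 1.71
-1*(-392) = 392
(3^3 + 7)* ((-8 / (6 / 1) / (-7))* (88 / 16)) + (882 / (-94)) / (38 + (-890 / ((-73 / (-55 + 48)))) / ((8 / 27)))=2569408616 / 72059883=35.66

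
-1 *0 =0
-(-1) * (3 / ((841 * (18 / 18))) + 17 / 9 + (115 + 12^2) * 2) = 3935066 / 7569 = 519.89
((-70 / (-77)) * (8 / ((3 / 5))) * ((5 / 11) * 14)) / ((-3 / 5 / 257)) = -35980000 / 1089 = -33039.49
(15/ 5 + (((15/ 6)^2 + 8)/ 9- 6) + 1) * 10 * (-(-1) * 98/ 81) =-1225/ 243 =-5.04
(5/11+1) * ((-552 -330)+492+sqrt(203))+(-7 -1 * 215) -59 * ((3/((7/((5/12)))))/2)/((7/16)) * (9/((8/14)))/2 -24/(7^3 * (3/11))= -13346621/15092+16 * sqrt(203)/11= -863.63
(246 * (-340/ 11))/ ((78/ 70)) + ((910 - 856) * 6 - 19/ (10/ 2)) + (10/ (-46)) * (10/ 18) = -962579674/ 148005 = -6503.70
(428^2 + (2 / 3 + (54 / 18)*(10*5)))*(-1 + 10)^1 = 1650012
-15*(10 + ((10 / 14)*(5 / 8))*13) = -13275 / 56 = -237.05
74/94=37/47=0.79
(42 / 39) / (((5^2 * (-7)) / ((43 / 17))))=-86 / 5525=-0.02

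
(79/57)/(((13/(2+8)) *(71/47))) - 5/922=33970805/48507342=0.70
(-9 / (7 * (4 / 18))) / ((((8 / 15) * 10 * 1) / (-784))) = 1701 / 2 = 850.50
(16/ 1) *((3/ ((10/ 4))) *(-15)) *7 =-2016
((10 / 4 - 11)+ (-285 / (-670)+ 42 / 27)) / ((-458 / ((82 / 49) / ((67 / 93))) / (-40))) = -1.32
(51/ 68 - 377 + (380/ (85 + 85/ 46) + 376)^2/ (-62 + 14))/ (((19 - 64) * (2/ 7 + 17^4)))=36363910961/ 40309974674892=0.00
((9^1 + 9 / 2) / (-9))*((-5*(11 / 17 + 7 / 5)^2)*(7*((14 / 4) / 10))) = 1112643 / 14450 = 77.00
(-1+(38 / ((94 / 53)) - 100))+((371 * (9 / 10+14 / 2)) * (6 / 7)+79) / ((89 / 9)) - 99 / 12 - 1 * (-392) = 47368877 / 83660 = 566.21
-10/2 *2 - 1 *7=-17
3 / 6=1 / 2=0.50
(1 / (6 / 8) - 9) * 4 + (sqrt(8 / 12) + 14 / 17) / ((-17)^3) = -7683974 / 250563 - sqrt(6) / 14739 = -30.67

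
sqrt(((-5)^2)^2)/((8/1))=25/8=3.12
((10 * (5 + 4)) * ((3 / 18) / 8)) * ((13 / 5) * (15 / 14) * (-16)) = -585 / 7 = -83.57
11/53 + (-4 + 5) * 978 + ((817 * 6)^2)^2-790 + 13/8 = 244826872200330473/424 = 577421868397005.83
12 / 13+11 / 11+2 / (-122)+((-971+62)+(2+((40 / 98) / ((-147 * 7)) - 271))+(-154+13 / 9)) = -159373551149 / 119951559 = -1328.65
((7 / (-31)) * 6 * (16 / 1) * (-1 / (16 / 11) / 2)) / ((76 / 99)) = 22869 / 2356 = 9.71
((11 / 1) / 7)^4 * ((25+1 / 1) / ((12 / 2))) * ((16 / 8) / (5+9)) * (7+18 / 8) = 7042321 / 201684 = 34.92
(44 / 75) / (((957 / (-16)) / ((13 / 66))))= -416 / 215325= -0.00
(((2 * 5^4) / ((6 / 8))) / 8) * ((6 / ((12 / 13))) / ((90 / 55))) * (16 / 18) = 178750 / 243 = 735.60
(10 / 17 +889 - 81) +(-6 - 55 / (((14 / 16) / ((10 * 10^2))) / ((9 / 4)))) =-140625.98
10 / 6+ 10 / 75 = 9 / 5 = 1.80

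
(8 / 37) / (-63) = -8 / 2331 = -0.00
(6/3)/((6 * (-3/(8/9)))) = -8/81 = -0.10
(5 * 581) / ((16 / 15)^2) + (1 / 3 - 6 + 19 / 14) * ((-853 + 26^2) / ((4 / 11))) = 8334383 / 1792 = 4650.88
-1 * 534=-534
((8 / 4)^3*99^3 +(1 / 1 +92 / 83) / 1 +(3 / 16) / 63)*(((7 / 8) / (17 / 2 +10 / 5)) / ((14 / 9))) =216477646979 / 520576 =415842.54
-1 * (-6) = 6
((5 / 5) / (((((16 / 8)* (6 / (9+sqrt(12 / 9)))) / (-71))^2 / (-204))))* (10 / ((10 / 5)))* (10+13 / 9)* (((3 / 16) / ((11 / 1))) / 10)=-2180217377 / 38016- 8826791* sqrt(3) / 1056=-71827.69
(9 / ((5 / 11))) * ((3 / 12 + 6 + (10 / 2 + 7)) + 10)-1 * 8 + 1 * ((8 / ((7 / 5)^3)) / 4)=3787261 / 6860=552.08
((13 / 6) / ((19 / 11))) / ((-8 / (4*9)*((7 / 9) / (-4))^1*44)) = 351 / 532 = 0.66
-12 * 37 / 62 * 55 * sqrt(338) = -7241.23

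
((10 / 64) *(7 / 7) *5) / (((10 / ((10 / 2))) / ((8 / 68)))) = 0.05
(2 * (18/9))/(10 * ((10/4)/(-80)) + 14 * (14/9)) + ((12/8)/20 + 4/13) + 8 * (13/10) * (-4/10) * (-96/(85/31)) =99883111181/683111000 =146.22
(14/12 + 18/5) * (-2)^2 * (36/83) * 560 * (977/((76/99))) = 9294693408/1577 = 5893908.31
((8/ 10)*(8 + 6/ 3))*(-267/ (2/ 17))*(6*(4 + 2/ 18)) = -447848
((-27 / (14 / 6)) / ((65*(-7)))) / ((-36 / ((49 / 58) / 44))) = -9 / 663520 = -0.00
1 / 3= 0.33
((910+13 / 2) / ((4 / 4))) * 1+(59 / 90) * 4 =82721 / 90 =919.12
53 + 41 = 94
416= 416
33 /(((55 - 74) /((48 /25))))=-1584 /475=-3.33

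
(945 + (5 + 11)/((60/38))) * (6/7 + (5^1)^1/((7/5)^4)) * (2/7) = 589.09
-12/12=-1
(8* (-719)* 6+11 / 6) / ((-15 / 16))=36810.84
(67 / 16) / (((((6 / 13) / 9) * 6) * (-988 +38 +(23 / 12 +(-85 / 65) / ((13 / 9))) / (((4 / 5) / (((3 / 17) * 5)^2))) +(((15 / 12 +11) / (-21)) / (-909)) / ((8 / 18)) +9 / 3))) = -12889774833 / 895993517336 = -0.01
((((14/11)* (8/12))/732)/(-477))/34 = -7/97940502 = -0.00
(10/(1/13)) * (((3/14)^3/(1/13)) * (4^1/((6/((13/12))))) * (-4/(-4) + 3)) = 32955/686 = 48.04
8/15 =0.53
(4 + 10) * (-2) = -28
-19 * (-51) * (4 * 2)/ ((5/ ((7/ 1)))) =54264/ 5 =10852.80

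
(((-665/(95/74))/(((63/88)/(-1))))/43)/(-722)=-3256/139707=-0.02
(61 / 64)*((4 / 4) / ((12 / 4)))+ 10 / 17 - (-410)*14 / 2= 9370637 / 3264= 2870.91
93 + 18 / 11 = 1041 / 11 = 94.64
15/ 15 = 1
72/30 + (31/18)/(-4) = 709/360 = 1.97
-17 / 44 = -0.39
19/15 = 1.27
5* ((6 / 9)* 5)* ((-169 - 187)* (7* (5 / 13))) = -623000 / 39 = -15974.36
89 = 89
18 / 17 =1.06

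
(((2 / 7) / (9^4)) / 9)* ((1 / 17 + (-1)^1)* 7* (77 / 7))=-352 / 1003833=-0.00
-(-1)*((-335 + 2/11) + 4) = -330.82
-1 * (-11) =11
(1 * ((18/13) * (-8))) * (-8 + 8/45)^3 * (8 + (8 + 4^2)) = 22330474496/131625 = 169652.23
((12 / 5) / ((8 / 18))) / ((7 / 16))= 432 / 35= 12.34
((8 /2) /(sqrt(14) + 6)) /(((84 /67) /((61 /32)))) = 4087 /2464 - 4087 * sqrt(14) /14784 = 0.62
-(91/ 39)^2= -49/ 9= -5.44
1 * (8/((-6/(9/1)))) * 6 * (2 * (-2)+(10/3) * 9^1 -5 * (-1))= -2232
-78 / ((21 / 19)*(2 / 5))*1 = -1235 / 7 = -176.43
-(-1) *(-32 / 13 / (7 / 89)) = -2848 / 91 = -31.30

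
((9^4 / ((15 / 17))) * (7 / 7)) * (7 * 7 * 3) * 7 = 38257191 / 5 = 7651438.20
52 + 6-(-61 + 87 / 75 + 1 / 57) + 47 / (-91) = 15211652 / 129675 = 117.31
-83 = -83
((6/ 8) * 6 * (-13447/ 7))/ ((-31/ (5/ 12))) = 28815/ 248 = 116.19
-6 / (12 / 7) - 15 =-37 / 2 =-18.50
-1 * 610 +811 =201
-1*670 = -670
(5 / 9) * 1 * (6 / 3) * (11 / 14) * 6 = 110 / 21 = 5.24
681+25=706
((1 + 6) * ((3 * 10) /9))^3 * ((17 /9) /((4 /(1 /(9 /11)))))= 16035250 /2187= 7332.08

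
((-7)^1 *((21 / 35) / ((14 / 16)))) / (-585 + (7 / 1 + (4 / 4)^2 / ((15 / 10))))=18 / 2165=0.01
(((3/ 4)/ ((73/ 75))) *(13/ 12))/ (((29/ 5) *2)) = 4875/ 67744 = 0.07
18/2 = 9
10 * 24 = 240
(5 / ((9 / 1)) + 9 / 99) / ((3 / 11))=64 / 27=2.37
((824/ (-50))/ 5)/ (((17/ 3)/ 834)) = -1030824/ 2125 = -485.09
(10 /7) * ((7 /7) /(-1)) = -10 /7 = -1.43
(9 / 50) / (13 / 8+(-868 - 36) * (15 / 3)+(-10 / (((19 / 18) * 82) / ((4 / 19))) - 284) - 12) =-532836 / 14251584875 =-0.00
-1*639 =-639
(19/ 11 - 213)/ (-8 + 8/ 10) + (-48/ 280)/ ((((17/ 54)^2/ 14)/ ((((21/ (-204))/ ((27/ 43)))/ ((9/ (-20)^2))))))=100093385/ 486387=205.79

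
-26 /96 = -13 /48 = -0.27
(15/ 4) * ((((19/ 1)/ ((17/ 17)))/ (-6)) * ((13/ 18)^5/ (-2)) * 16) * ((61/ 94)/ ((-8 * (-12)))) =2151642935/ 17051461632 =0.13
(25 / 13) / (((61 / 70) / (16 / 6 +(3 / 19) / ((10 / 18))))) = 294350 / 45201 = 6.51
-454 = -454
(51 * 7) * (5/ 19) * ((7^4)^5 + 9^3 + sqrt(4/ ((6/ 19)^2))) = 142429195341238734355/ 19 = 7496273439012564966.05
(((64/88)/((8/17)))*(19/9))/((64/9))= 323/704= 0.46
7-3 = 4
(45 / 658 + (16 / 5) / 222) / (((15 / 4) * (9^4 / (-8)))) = -483824 / 17970086925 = -0.00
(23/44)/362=23/15928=0.00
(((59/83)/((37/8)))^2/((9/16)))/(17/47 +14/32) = 2680537088/51012500769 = 0.05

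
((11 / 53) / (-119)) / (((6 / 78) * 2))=-143 / 12614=-0.01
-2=-2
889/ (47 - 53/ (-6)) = 5334/ 335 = 15.92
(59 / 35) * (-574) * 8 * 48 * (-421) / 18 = 130355072 / 15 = 8690338.13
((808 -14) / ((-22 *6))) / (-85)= 397 / 5610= 0.07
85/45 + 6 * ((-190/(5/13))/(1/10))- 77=-267436/9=-29715.11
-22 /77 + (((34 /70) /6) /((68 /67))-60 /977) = -0.27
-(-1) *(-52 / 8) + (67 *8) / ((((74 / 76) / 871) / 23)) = 816063807 / 74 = 11027889.28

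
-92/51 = -1.80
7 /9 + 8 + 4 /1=12.78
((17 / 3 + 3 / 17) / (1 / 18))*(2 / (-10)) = -1788 / 85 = -21.04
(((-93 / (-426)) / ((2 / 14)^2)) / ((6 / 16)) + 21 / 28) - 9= 17275 / 852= 20.28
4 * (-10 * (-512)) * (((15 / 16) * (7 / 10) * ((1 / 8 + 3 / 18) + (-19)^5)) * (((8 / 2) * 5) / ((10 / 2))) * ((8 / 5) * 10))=-2129841064960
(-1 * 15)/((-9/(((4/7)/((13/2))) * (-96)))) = -1280/91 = -14.07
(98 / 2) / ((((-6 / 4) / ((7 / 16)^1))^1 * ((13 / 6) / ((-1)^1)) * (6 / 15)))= 1715 / 104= 16.49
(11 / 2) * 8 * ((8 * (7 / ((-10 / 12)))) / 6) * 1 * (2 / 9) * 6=-9856 / 15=-657.07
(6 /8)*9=27 /4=6.75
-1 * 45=-45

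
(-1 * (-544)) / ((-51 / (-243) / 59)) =152928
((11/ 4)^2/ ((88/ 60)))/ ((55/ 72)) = 27/ 4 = 6.75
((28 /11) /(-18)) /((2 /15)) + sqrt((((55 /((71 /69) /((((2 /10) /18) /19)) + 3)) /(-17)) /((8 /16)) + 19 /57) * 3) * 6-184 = -179.09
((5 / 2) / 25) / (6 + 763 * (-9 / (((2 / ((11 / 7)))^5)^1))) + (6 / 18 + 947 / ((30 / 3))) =49901990077 / 525100130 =95.03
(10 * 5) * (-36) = -1800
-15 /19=-0.79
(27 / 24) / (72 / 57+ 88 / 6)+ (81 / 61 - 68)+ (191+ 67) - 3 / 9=253985207 / 1329312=191.07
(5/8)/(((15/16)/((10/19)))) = 20/57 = 0.35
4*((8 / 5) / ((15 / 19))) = 608 / 75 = 8.11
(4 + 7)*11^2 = 1331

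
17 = 17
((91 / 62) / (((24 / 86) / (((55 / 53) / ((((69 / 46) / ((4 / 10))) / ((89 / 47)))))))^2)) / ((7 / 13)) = 299494602121 / 31161916782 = 9.61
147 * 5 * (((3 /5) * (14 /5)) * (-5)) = -6174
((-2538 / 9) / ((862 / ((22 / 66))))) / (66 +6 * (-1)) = -0.00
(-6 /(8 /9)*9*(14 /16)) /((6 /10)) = -2835 /32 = -88.59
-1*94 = -94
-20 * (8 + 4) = -240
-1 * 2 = -2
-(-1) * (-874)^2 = 763876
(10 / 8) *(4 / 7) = 5 / 7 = 0.71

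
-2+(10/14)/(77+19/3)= -697/350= -1.99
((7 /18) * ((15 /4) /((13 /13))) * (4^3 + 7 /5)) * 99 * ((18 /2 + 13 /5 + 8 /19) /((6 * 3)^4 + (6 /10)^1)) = 14377209 /13297036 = 1.08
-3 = -3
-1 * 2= -2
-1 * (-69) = 69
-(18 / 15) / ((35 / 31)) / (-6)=31 / 175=0.18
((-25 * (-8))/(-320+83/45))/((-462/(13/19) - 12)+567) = 39000/7459157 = 0.01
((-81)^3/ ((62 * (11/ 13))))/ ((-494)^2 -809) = -0.04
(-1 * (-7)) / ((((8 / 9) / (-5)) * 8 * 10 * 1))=-63 / 128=-0.49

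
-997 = -997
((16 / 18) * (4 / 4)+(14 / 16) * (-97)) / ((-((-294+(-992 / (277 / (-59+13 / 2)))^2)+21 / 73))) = 33870559199 / 14137537011192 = 0.00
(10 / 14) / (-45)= -1 / 63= -0.02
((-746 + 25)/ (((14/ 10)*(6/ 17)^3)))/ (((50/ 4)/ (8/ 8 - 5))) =506039/ 135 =3748.44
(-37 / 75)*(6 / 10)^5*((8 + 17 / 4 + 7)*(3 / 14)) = -98901 / 625000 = -0.16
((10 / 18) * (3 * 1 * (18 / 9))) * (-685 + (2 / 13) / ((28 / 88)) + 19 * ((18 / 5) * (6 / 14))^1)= -596234 / 273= -2184.01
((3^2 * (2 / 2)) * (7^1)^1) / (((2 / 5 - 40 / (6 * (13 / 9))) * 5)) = -819 / 274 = -2.99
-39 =-39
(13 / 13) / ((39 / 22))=22 / 39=0.56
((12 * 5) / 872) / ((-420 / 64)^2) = 128 / 80115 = 0.00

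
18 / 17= 1.06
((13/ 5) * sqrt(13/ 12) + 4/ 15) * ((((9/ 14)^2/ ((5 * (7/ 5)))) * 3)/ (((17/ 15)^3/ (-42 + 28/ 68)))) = -71788275 * sqrt(39)/ 32740232-5522175/ 4092529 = -15.04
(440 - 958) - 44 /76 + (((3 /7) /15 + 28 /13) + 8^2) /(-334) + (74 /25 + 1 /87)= -647868370277 /1256032050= -515.81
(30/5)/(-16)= -3/8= -0.38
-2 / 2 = -1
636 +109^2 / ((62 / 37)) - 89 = 473511 / 62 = 7637.27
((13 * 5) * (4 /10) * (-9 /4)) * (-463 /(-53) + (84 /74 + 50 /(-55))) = -22618089 /43142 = -524.27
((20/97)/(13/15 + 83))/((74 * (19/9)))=675/42892139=0.00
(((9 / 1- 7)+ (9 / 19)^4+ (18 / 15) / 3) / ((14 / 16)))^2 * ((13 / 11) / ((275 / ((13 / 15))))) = 9191125211406528 / 314673578969028125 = 0.03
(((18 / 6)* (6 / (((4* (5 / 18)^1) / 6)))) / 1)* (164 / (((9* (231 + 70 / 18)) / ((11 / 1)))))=438372 / 5285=82.95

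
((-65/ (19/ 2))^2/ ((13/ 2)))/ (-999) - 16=-5772824/ 360639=-16.01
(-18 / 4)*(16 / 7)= -72 / 7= -10.29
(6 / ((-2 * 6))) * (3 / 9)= -1 / 6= -0.17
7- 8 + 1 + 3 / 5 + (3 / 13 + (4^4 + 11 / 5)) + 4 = 17097 / 65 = 263.03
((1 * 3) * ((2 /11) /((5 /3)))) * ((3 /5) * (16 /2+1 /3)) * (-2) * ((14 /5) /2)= -4.58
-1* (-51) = 51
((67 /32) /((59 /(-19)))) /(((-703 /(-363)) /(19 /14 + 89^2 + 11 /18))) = -4046584729 /1466976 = -2758.45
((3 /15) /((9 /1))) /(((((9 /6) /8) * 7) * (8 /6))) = 0.01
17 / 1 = 17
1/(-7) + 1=6/7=0.86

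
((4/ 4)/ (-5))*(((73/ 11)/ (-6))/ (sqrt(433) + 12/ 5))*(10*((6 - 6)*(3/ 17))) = 0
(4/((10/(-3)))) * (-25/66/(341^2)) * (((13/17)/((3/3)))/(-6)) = -65/130467282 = -0.00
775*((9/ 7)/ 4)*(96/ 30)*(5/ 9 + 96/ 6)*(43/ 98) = 1986170/ 343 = 5790.58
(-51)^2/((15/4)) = 3468/5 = 693.60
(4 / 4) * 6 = 6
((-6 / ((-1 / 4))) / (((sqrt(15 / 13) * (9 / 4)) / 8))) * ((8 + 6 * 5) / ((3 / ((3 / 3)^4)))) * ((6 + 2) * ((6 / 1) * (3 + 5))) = 1245184 * sqrt(195) / 45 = 386401.07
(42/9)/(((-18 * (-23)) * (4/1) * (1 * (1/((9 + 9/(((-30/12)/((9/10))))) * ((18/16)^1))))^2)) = 1701/14375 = 0.12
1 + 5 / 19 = 24 / 19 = 1.26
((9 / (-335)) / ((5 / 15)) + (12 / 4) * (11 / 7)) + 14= 43696 / 2345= 18.63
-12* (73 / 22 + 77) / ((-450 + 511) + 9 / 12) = -2232 / 143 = -15.61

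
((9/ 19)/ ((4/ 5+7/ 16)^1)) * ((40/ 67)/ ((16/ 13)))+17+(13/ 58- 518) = -406566335/ 812174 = -500.59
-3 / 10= -0.30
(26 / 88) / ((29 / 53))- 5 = -5691 / 1276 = -4.46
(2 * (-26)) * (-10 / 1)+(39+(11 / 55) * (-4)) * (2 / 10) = 13191 / 25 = 527.64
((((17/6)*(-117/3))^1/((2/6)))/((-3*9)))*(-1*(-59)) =13039/18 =724.39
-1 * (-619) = 619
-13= -13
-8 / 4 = -2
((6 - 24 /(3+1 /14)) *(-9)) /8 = 351 /172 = 2.04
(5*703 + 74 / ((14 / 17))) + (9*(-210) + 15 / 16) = 1715.79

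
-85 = -85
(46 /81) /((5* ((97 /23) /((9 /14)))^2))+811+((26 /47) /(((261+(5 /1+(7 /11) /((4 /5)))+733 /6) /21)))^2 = 811.00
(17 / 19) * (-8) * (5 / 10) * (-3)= 10.74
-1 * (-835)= 835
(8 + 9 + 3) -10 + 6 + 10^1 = 26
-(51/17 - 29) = 26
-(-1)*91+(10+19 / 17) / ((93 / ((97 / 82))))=3938585 / 43214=91.14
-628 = -628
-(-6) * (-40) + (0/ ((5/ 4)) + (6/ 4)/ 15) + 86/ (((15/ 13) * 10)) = -34867/ 150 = -232.45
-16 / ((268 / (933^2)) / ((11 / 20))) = -9575379 / 335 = -28583.22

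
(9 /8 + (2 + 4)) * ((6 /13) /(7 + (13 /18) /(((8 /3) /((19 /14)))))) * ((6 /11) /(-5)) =-172368 /3539965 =-0.05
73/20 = 3.65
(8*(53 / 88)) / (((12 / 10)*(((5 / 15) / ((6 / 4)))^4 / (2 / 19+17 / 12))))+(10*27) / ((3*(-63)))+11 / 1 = 471038749 / 187264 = 2515.37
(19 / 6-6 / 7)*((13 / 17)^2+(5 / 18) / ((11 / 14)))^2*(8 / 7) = 279634593808 / 120332630187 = 2.32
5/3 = 1.67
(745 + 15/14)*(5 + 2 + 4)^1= 114895/14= 8206.79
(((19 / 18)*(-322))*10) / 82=-15295 / 369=-41.45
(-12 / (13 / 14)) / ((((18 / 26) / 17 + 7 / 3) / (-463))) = 1983492 / 787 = 2520.32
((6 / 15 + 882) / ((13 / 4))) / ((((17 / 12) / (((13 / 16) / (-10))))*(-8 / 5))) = 3309 / 340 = 9.73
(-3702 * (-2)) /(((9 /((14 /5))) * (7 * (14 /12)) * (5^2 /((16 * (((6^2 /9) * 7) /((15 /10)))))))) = 1263616 /375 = 3369.64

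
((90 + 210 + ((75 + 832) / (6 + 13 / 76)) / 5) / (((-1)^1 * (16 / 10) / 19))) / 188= -917263 / 44086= -20.81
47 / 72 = 0.65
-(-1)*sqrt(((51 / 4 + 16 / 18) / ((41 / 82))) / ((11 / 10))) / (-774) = -sqrt(27005) / 25542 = -0.01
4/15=0.27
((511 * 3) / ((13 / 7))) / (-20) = -10731 / 260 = -41.27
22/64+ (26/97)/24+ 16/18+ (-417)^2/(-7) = -4857519875/195552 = -24840.04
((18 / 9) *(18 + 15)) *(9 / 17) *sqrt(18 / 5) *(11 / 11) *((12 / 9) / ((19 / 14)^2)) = 465696 *sqrt(10) / 30685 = 47.99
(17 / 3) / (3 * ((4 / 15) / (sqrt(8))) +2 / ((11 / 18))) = 28050 / 16079 - 10285 * sqrt(2) / 96474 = 1.59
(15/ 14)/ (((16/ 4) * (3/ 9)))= 45/ 56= 0.80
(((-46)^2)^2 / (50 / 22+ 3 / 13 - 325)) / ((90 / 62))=-19848562448 / 2075265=-9564.35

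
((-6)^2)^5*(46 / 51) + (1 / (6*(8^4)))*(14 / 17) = 11392795017223 / 208896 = 54538119.53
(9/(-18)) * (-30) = 15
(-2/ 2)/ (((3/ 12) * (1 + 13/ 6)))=-24/ 19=-1.26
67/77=0.87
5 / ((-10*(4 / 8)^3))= -4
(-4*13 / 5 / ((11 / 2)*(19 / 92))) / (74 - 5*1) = -416 / 3135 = -0.13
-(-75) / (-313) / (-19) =0.01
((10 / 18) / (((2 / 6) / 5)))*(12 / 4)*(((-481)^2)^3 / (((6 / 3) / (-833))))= -257902450291039196825 / 2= -128951225145519598412.50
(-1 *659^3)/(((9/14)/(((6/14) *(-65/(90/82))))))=305079796814/27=11299251733.85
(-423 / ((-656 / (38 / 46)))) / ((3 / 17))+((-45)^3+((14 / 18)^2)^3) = -730649063748425 / 8018381808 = -91121.76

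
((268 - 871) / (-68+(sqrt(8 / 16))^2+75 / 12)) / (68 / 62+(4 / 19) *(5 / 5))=710334 / 94325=7.53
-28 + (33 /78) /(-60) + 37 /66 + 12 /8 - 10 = -616841 /17160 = -35.95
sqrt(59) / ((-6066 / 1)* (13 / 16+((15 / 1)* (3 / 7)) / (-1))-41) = 56* sqrt(59) / 1905461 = 0.00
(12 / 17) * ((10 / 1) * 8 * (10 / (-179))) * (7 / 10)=-6720 / 3043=-2.21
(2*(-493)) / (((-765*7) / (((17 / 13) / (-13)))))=-986 / 53235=-0.02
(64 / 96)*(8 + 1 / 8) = 65 / 12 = 5.42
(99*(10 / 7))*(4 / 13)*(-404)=-1599840 / 91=-17580.66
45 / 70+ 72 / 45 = 2.24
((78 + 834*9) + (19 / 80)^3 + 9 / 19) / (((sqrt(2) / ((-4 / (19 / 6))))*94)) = -72.07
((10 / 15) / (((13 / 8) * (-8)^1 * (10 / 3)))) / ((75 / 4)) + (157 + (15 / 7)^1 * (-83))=-711778 / 34125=-20.86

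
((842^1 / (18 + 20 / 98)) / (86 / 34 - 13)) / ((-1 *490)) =7157 / 793880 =0.01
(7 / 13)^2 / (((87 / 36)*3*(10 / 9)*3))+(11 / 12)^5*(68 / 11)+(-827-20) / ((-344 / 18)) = 3168191652371 / 65549502720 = 48.33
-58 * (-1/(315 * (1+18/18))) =29/315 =0.09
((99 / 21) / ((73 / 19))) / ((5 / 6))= 3762 / 2555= 1.47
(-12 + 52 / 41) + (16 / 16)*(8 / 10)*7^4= 391564 / 205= 1910.07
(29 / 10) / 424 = 29 / 4240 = 0.01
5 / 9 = 0.56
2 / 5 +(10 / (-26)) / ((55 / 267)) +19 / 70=-11969 / 10010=-1.20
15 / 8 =1.88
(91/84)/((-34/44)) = -143/102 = -1.40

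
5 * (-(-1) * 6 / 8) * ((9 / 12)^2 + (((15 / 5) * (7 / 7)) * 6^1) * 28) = 121095 / 64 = 1892.11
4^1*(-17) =-68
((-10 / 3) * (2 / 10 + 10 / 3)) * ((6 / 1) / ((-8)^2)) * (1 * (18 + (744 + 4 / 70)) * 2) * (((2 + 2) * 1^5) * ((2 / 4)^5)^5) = -88351 / 440401920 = -0.00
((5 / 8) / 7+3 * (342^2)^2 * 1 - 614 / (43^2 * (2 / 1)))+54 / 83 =41041731888.57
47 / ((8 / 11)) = 64.62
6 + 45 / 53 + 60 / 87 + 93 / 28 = 467377 / 43036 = 10.86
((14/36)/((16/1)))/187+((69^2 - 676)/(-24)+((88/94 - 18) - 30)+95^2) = 22294402877/2531232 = 8807.73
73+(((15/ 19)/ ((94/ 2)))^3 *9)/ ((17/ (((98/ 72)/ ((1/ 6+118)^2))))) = 444240990237684172/ 6085493016934189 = 73.00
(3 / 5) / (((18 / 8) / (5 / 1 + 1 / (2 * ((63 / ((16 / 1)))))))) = 1292 / 945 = 1.37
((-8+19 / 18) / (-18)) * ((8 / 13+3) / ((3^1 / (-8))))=-11750 / 3159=-3.72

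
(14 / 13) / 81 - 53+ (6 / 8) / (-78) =-446441 / 8424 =-53.00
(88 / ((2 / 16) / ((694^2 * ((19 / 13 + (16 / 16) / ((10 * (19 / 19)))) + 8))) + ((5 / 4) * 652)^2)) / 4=52683272224 / 1590615749681265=0.00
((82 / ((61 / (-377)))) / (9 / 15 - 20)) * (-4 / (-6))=309140 / 17751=17.42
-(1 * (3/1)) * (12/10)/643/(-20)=9/32150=0.00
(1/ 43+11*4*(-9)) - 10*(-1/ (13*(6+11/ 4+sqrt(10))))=-47135723/ 119067 - 32*sqrt(10)/ 2769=-395.91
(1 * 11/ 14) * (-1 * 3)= -33/ 14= -2.36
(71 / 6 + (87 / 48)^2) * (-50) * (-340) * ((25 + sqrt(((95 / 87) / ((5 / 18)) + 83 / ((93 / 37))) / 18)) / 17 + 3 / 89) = 1451375 * sqrt(537571434) / 1553472 + 825832375 / 2136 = 408287.43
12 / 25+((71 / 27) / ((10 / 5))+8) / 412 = 279551 / 556200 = 0.50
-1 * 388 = -388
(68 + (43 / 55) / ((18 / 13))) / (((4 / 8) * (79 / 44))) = 76.38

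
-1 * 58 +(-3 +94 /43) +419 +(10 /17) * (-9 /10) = 262909 /731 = 359.66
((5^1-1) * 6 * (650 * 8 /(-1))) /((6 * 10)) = -2080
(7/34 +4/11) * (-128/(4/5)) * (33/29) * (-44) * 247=555572160/493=1126921.22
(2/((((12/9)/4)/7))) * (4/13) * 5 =64.62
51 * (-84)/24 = -357/2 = -178.50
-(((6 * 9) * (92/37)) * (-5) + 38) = 23434/37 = 633.35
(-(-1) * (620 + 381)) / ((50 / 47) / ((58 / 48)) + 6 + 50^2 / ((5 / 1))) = 1.97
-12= -12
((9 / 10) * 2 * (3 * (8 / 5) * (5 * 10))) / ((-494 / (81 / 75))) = -5832 / 6175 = -0.94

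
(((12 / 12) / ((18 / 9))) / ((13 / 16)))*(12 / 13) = 96 / 169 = 0.57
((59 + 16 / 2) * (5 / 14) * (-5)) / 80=-335 / 224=-1.50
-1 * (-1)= 1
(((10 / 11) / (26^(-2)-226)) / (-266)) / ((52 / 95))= 13 / 470547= 0.00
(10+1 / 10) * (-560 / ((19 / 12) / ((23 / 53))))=-1561056 / 1007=-1550.20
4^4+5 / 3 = 773 / 3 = 257.67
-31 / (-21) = 31 / 21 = 1.48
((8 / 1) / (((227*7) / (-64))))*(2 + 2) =-2048 / 1589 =-1.29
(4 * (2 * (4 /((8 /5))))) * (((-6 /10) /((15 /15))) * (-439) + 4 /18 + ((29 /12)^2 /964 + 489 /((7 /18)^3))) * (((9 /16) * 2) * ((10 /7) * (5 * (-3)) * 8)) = -153162937272825 /4629128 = -33086779.47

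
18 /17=1.06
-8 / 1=-8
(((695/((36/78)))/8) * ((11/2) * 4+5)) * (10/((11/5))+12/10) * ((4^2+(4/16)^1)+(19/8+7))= 263379285/352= 748236.61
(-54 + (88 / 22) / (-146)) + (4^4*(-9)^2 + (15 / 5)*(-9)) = 1507813 / 73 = 20654.97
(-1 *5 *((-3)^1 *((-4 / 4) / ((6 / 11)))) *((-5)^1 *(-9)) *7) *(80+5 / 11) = -1393875 / 2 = -696937.50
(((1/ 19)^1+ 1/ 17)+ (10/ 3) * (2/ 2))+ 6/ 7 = 29180/ 6783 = 4.30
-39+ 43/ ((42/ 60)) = 157/ 7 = 22.43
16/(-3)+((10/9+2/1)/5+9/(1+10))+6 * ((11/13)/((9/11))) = 14879/6435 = 2.31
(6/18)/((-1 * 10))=-1/30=-0.03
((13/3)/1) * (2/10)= 13/15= 0.87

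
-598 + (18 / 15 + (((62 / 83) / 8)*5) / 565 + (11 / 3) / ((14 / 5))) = -2345740919 / 3939180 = -595.49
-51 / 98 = -0.52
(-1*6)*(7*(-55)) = 2310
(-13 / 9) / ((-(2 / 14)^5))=218491 / 9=24276.78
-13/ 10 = -1.30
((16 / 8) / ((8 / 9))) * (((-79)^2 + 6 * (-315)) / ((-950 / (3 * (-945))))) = 1168587 / 40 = 29214.68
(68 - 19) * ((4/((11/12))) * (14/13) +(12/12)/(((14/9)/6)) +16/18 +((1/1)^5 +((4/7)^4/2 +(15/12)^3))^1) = 2462531083/4036032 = 610.14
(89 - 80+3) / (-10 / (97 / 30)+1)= -1164 / 203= -5.73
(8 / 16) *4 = 2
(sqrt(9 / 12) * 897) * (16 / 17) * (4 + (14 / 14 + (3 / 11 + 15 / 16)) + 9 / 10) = 5612529 * sqrt(3) / 1870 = 5198.49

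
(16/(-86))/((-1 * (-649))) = -8/27907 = -0.00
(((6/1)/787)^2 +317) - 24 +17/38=6906585087/23536022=293.45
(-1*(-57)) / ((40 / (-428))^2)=652593 / 100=6525.93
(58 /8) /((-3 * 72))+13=11203 /864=12.97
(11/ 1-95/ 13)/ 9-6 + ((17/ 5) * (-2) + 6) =-1246/ 195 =-6.39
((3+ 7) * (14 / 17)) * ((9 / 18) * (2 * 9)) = 1260 / 17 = 74.12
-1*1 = -1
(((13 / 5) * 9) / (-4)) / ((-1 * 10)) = 0.58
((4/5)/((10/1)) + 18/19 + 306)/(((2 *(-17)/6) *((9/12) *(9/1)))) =-583352/72675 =-8.03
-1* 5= -5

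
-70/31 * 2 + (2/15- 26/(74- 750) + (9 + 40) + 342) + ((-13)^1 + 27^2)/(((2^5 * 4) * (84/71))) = 706619817/1805440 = 391.38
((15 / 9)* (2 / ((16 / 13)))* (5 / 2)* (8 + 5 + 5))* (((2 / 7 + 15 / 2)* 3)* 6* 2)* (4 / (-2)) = -956475 / 14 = -68319.64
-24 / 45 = -8 / 15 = -0.53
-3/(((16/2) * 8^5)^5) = -3/1237940039285380274899124224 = -0.00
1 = 1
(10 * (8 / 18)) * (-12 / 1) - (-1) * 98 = 134 / 3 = 44.67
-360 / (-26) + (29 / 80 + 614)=628.21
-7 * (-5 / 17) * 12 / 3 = 8.24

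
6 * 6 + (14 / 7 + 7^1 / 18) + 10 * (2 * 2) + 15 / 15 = 1429 / 18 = 79.39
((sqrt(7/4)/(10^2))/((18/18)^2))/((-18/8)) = -sqrt(7)/450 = -0.01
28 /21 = 4 /3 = 1.33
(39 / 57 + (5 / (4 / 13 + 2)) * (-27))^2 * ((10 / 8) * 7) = 168938315 / 5776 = 29248.32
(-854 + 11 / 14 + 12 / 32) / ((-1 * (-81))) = -47759 / 4536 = -10.53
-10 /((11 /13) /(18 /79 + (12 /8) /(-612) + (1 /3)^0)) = -2567305 /177276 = -14.48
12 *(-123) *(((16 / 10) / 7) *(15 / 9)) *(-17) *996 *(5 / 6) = 55536960 / 7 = 7933851.43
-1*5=-5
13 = 13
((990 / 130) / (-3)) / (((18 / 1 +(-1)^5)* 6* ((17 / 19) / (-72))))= 7524 / 3757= 2.00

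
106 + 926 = 1032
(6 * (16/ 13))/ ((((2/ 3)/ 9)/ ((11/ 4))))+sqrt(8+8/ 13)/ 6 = 2 * sqrt(91)/ 39+3564/ 13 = 274.64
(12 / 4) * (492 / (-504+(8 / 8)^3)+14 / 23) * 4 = -51288 / 11569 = -4.43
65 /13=5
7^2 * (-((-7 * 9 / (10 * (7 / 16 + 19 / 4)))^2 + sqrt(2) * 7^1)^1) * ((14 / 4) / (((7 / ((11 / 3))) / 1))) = -3773 * sqrt(2) / 6 - 22819104 / 172225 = -1021.80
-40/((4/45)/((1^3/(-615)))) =30/41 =0.73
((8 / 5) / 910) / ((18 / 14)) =4 / 2925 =0.00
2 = 2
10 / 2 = 5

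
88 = 88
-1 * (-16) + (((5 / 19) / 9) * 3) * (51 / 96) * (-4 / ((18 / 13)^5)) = 13754728223 / 861643008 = 15.96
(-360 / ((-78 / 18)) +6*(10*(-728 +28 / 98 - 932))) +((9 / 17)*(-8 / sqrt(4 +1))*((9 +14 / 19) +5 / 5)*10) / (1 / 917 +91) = -99502.01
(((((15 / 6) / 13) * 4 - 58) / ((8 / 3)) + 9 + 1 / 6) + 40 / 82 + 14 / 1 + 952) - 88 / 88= 3048311 / 3198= 953.19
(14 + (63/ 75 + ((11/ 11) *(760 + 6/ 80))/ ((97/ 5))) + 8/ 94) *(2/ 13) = 49332237/ 5926700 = 8.32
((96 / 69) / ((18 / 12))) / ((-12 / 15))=-80 / 69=-1.16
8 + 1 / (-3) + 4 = 35 / 3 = 11.67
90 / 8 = 11.25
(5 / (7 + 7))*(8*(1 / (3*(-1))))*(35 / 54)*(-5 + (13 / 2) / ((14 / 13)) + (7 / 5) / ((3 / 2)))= -4135 / 3402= -1.22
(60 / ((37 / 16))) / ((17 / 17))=25.95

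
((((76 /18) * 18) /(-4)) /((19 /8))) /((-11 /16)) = 128 /11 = 11.64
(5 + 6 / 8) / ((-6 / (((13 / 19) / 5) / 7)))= -299 / 15960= -0.02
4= 4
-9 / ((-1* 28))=9 / 28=0.32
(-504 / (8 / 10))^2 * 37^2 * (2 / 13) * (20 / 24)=905593500 / 13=69661038.46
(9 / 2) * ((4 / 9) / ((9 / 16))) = 32 / 9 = 3.56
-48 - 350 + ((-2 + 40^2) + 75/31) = 37275/31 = 1202.42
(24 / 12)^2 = 4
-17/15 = -1.13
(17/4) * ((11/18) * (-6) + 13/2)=289/24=12.04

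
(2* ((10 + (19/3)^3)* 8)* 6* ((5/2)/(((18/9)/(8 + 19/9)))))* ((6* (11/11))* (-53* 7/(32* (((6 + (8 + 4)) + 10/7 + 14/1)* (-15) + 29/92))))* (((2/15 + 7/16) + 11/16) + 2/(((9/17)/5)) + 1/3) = 5390613033169/5918508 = 910806.07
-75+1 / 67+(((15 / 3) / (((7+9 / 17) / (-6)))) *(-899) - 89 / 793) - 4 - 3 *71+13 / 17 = 190219347471 / 57806528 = 3290.62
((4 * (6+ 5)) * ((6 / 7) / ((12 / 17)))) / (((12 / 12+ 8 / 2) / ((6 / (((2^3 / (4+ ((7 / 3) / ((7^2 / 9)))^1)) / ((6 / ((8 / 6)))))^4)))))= 3399223138641 / 1376829440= 2468.88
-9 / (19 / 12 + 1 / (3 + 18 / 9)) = -540 / 107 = -5.05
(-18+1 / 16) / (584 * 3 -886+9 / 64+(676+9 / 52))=-2132 / 183315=-0.01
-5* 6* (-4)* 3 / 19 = 360 / 19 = 18.95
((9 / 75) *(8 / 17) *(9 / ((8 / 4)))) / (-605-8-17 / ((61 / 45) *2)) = -13176 / 32109175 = -0.00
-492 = -492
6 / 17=0.35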